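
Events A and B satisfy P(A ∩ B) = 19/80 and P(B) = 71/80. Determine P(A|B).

P(A|B) = P(A ∩ B) / P(B)
= (19/80) / (71/80)
= 19/71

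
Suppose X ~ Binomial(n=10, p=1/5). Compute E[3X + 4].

For X ~ Binomial(n=10, p=1/5):
E[X] = 2
E[3X + 4] = 3 × E[X] + 4 = 10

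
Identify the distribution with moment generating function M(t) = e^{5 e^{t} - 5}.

The MGF M(t) = e^{5 e^{t} - 5} is the standard form for the Poisson distribution.
Comparing with the known MGF formula identifies: Poisson(λ=5)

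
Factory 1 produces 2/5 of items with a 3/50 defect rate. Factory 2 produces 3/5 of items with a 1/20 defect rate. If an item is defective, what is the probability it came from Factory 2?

Using Bayes' theorem:
P(F1) = 2/5, P(D|F1) = 3/50
P(F2) = 3/5, P(D|F2) = 1/20
P(D) = P(D|F1)P(F1) + P(D|F2)P(F2)
     = \frac{27}{500}
P(F2|D) = P(D|F2)P(F2) / P(D)
= \frac{5}{9}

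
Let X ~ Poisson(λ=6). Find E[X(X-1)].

E[X(X-1)] = E[X² - X] = E[X²] - E[X]
E[X] = 6
E[X²] = Var(X) + (E[X])² = 6 + (6)² = 42
E[X(X-1)] = 42 - 6 = 36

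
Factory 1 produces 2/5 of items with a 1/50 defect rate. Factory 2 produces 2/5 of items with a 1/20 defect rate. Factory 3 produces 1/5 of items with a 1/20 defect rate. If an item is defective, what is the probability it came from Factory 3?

Using Bayes' theorem:
P(F1) = 2/5, P(D|F1) = 1/50
P(F2) = 2/5, P(D|F2) = 1/20
P(F3) = 1/5, P(D|F3) = 1/20
P(D) = P(D|F1)P(F1) + P(D|F2)P(F2) + P(D|F3)P(F3)
     = \frac{19}{500}
P(F3|D) = P(D|F3)P(F3) / P(D)
= \frac{5}{19}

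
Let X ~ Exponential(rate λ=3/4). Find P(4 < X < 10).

P(4 < X < 10) = ∫_{4}^{10} f(x) dx
where f(x) = \frac{3 e^{- \frac{3 x}{4}}}{4}
= - \frac{1}{e^{\frac{15}{2}}} + e^{-3}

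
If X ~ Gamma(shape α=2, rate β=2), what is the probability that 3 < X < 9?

P(3 < X < 9) = ∫_{3}^{9} f(x) dx
where f(x) = 4 x e^{- 2 x}
= \frac{-19 + 7 e^{12}}{e^{18}}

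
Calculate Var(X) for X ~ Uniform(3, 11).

For X ~ Uniform(3, 11):
Var(X) = \frac{16}{3}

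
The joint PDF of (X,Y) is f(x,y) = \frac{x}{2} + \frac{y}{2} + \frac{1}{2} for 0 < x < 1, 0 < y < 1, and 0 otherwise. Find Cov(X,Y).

E[XY] = ∫∫ xy × f(x,y) dx dy = \frac{7}{24}
E[X] = \frac{13}{24}
E[Y] = \frac{13}{24}
Cov(X,Y) = E[XY] - E[X]E[Y] = - \frac{1}{576}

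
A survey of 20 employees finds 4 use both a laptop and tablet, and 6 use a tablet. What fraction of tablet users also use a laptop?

P(A ∩ B) = 4/20 = 1/5
P(B) = 6/20 = 3/10
P(A|B) = P(A ∩ B) / P(B) = (1/5) / (3/10) = 2/3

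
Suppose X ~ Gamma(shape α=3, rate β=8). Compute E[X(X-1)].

E[X(X-1)] = E[X² - X] = E[X²] - E[X]
E[X] = \frac{3}{8}
E[X²] = Var(X) + (E[X])² = \frac{3}{64} + (\frac{3}{8})² = \frac{3}{16}
E[X(X-1)] = \frac{3}{16} - \frac{3}{8} = - \frac{3}{16}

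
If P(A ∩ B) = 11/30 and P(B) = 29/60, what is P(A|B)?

P(A|B) = P(A ∩ B) / P(B)
= (11/30) / (29/60)
= 22/29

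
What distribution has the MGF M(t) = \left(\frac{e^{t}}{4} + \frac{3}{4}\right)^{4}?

The MGF M(t) = \left(\frac{e^{t}}{4} + \frac{3}{4}\right)^{4} is the standard form for the Binomial distribution.
Comparing with the known MGF formula identifies: Binomial(n=4, p=1/4)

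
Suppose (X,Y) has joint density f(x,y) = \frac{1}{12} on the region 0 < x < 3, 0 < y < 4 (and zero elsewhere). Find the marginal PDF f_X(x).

f_X(x) = ∫_0^4 f(x,y) dy
= ∫_0^4 \frac{1}{12} dy
= \frac{1}{3} for 0 < x < 3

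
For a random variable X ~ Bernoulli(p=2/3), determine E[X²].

Using the identity E[X²] = Var(X) + (E[X])²:
E[X] = \frac{2}{3}
Var(X) = \frac{2}{9}
E[X²] = \frac{2}{9} + (\frac{2}{3})²
= \frac{2}{3}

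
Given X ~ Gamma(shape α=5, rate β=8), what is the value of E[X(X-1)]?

E[X(X-1)] = E[X² - X] = E[X²] - E[X]
E[X] = \frac{5}{8}
E[X²] = Var(X) + (E[X])² = \frac{5}{64} + (\frac{5}{8})² = \frac{15}{32}
E[X(X-1)] = \frac{15}{32} - \frac{5}{8} = - \frac{5}{32}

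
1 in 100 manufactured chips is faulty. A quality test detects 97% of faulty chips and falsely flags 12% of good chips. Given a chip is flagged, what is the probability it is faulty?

Let D = the rare event, + = positive/flagged.
P(D) = 1/100
P(+|D) = 97/100
P(+|D') = 12/100 = 3/25
P(+) = P(+|D)P(D) + P(+|D')P(D')
     = \frac{97}{100} × \frac{1}{100} + \frac{3}{25} × \frac{99}{100}
     = \frac{257}{2000}
P(D|+) = P(+|D)P(D)/P(+) = \frac{97}{1285}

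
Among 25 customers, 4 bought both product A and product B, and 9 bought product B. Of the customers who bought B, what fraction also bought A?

P(A ∩ B) = 4/25
P(B) = 9/25
P(A|B) = P(A ∩ B) / P(B) = (4/25) / (9/25) = 4/9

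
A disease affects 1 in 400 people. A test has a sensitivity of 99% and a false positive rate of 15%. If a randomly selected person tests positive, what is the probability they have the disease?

Let D = the rare event, + = positive/flagged.
P(D) = 1/400
P(+|D) = 99/100
P(+|D') = 15/100 = 3/20
P(+) = P(+|D)P(D) + P(+|D')P(D')
     = \frac{99}{100} × \frac{1}{400} + \frac{3}{20} × \frac{399}{400}
     = \frac{1521}{10000}
P(D|+) = P(+|D)P(D)/P(+) = \frac{11}{676}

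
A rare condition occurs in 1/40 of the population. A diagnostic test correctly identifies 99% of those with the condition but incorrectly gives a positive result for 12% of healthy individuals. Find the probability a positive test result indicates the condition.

Let D = the rare event, + = positive/flagged.
P(D) = 1/40
P(+|D) = 99/100
P(+|D') = 12/100 = 3/25
P(+) = P(+|D)P(D) + P(+|D')P(D')
     = \frac{99}{100} × \frac{1}{40} + \frac{3}{25} × \frac{39}{40}
     = \frac{567}{4000}
P(D|+) = P(+|D)P(D)/P(+) = \frac{11}{63}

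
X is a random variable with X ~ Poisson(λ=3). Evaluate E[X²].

Using the identity E[X²] = Var(X) + (E[X])²:
E[X] = 3
Var(X) = 3
E[X²] = 3 + (3)²
= 12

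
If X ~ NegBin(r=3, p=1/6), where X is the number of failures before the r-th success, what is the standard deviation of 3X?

For X ~ NegBin(r=3, p=1/6), where X is the number of failures before the r-th success:
Var(X) = 90
SD(X) = √(Var(X)) = √(90) = 3 \sqrt{10}
SD(3X) = |3| × SD(X) = 3 × 3 \sqrt{10} = 9 \sqrt{10}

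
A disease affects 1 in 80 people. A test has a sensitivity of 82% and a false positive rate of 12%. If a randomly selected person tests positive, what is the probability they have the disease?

Let D = the rare event, + = positive/flagged.
P(D) = 1/80
P(+|D) = 82/100 = 41/50
P(+|D') = 12/100 = 3/25
P(+) = P(+|D)P(D) + P(+|D')P(D')
     = \frac{41}{50} × \frac{1}{80} + \frac{3}{25} × \frac{79}{80}
     = \frac{103}{800}
P(D|+) = P(+|D)P(D)/P(+) = \frac{41}{515}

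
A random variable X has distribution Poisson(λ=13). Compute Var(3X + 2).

For X ~ Poisson(λ=13):
Var(X) = 13
Var(3X + 2) = (3)² × Var(X) = 9 × 13 = 117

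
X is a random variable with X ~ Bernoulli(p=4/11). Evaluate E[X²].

Using the identity E[X²] = Var(X) + (E[X])²:
E[X] = \frac{4}{11}
Var(X) = \frac{28}{121}
E[X²] = \frac{28}{121} + (\frac{4}{11})²
= \frac{4}{11}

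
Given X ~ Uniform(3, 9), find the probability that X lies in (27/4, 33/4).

P(27/4 < X < 33/4) = ∫_{27/4}^{33/4} f(x) dx
where f(x) = \frac{1}{6}
= \frac{1}{4}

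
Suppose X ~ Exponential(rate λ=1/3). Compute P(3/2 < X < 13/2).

P(3/2 < X < 13/2) = ∫_{3/2}^{13/2} f(x) dx
where f(x) = \frac{e^{- \frac{x}{3}}}{3}
= - \frac{1}{e^{\frac{13}{6}}} + e^{- \frac{1}{2}}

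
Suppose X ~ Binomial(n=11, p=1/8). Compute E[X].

For X ~ Binomial(n=11, p=1/8), the expected value is:
E[X] = \frac{11}{8}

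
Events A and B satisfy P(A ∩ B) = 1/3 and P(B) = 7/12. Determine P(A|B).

P(A|B) = P(A ∩ B) / P(B)
= (1/3) / (7/12)
= 4/7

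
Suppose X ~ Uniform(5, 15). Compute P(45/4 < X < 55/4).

P(45/4 < X < 55/4) = ∫_{45/4}^{55/4} f(x) dx
where f(x) = \frac{1}{10}
= \frac{1}{4}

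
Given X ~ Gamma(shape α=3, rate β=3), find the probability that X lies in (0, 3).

P(0 < X < 3) = ∫_{0}^{3} f(x) dx
where f(x) = \frac{27 x^{2} e^{- 3 x}}{2}
= 1 - \frac{101}{2 e^{9}}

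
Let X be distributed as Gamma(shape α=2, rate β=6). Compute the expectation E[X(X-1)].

E[X(X-1)] = E[X² - X] = E[X²] - E[X]
E[X] = \frac{1}{3}
E[X²] = Var(X) + (E[X])² = \frac{1}{18} + (\frac{1}{3})² = \frac{1}{6}
E[X(X-1)] = \frac{1}{6} - \frac{1}{3} = - \frac{1}{6}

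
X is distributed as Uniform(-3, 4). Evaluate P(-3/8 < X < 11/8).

P(-3/8 < X < 11/8) = ∫_{-3/8}^{11/8} f(x) dx
where f(x) = \frac{1}{7}
= \frac{1}{4}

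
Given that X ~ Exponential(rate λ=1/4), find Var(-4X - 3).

For X ~ Exponential(rate λ=1/4):
Var(X) = 16
Var(-4X - 3) = (-4)² × Var(X) = 16 × 16 = 256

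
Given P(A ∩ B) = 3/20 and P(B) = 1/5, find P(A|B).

P(A|B) = P(A ∩ B) / P(B)
= (3/20) / (1/5)
= 3/4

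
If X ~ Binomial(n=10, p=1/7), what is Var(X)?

For X ~ Binomial(n=10, p=1/7):
Var(X) = \frac{60}{49}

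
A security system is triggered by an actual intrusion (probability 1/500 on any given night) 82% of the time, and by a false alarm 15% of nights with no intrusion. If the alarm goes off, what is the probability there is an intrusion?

Let D = the rare event, + = positive/flagged.
P(D) = 1/500
P(+|D) = 82/100 = 41/50
P(+|D') = 15/100 = 3/20
P(+) = P(+|D)P(D) + P(+|D')P(D')
     = \frac{41}{50} × \frac{1}{500} + \frac{3}{20} × \frac{499}{500}
     = \frac{7567}{50000}
P(D|+) = P(+|D)P(D)/P(+) = \frac{82}{7567}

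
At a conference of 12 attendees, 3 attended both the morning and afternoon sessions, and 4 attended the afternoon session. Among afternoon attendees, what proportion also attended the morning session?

P(A ∩ B) = 3/12 = 1/4
P(B) = 4/12 = 1/3
P(A|B) = P(A ∩ B) / P(B) = (1/4) / (1/3) = 3/4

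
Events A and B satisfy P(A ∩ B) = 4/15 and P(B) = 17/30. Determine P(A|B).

P(A|B) = P(A ∩ B) / P(B)
= (4/15) / (17/30)
= 8/17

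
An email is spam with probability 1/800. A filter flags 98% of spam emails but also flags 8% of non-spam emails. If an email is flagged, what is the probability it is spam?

Let D = the rare event, + = positive/flagged.
P(D) = 1/800
P(+|D) = 98/100 = 49/50
P(+|D') = 8/100 = 2/25
P(+) = P(+|D)P(D) + P(+|D')P(D')
     = \frac{49}{50} × \frac{1}{800} + \frac{2}{25} × \frac{799}{800}
     = \frac{649}{8000}
P(D|+) = P(+|D)P(D)/P(+) = \frac{49}{3245}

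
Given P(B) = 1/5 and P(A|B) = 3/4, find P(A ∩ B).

By definition, P(A|B) = P(A ∩ B) / P(B)
So P(A ∩ B) = P(A|B) × P(B)
= 3/4 × 1/5
= 3/20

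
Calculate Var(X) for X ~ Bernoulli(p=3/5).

For X ~ Bernoulli(p=3/5):
Var(X) = \frac{6}{25}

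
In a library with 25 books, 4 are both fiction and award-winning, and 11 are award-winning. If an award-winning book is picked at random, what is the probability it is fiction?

P(A ∩ B) = 4/25
P(B) = 11/25
P(A|B) = P(A ∩ B) / P(B) = (4/25) / (11/25) = 4/11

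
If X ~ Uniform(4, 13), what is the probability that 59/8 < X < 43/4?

P(59/8 < X < 43/4) = ∫_{59/8}^{43/4} f(x) dx
where f(x) = \frac{1}{9}
= \frac{3}{8}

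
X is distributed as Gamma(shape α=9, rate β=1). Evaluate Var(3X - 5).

For X ~ Gamma(shape α=9, rate β=1):
Var(X) = 9
Var(3X - 5) = (3)² × Var(X) = 9 × 9 = 81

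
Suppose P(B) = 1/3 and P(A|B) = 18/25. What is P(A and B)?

By definition, P(A|B) = P(A ∩ B) / P(B)
So P(A ∩ B) = P(A|B) × P(B)
= 18/25 × 1/3
= 6/25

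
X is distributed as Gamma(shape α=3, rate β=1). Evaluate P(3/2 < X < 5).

P(3/2 < X < 5) = ∫_{3/2}^{5} f(x) dx
where f(x) = \frac{x^{2} e^{- x}}{2}
= - \frac{37}{2 e^{5}} + \frac{29}{8 e^{\frac{3}{2}}}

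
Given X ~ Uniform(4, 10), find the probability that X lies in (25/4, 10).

P(25/4 < X < 10) = ∫_{25/4}^{10} f(x) dx
where f(x) = \frac{1}{6}
= \frac{5}{8}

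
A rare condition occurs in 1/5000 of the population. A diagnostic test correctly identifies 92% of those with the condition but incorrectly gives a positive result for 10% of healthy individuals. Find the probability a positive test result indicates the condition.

Let D = the rare event, + = positive/flagged.
P(D) = 1/5000
P(+|D) = 92/100 = 23/25
P(+|D') = 10/100 = 1/10
P(+) = P(+|D)P(D) + P(+|D')P(D')
     = \frac{23}{25} × \frac{1}{5000} + \frac{1}{10} × \frac{4999}{5000}
     = \frac{25041}{250000}
P(D|+) = P(+|D)P(D)/P(+) = \frac{46}{25041}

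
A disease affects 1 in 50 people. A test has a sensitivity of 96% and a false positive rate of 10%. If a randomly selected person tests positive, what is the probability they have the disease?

Let D = the rare event, + = positive/flagged.
P(D) = 1/50
P(+|D) = 96/100 = 24/25
P(+|D') = 10/100 = 1/10
P(+) = P(+|D)P(D) + P(+|D')P(D')
     = \frac{24}{25} × \frac{1}{50} + \frac{1}{10} × \frac{49}{50}
     = \frac{293}{2500}
P(D|+) = P(+|D)P(D)/P(+) = \frac{48}{293}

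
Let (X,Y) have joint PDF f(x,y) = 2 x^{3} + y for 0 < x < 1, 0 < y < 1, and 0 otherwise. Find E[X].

E[X] = ∫_0^1 ∫_0^1 x × f(x,y) dy dx
= ∫_0^1 ∫_0^1 x × (2 x^{3} + y) dy dx
= \frac{13}{20}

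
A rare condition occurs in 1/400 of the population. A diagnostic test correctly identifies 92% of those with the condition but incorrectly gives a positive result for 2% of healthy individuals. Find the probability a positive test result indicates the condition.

Let D = the rare event, + = positive/flagged.
P(D) = 1/400
P(+|D) = 92/100 = 23/25
P(+|D') = 2/100 = 1/50
P(+) = P(+|D)P(D) + P(+|D')P(D')
     = \frac{23}{25} × \frac{1}{400} + \frac{1}{50} × \frac{399}{400}
     = \frac{89}{4000}
P(D|+) = P(+|D)P(D)/P(+) = \frac{46}{445}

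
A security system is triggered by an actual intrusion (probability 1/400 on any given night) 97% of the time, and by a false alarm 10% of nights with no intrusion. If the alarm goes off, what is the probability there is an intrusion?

Let D = the rare event, + = positive/flagged.
P(D) = 1/400
P(+|D) = 97/100
P(+|D') = 10/100 = 1/10
P(+) = P(+|D)P(D) + P(+|D')P(D')
     = \frac{97}{100} × \frac{1}{400} + \frac{1}{10} × \frac{399}{400}
     = \frac{4087}{40000}
P(D|+) = P(+|D)P(D)/P(+) = \frac{97}{4087}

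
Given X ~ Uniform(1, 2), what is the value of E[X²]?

Using the identity E[X²] = Var(X) + (E[X])²:
E[X] = \frac{3}{2}
Var(X) = \frac{1}{12}
E[X²] = \frac{1}{12} + (\frac{3}{2})²
= \frac{7}{3}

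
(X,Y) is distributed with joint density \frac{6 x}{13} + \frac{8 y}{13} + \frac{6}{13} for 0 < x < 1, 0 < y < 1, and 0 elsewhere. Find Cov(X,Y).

E[XY] = ∫∫ xy × f(x,y) dx dy = \frac{23}{78}
E[X] = \frac{7}{13}
E[Y] = \frac{43}{78}
Cov(X,Y) = E[XY] - E[X]E[Y] = - \frac{1}{507}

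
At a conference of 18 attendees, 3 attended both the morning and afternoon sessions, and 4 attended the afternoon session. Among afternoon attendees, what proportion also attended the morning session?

P(A ∩ B) = 3/18 = 1/6
P(B) = 4/18 = 2/9
P(A|B) = P(A ∩ B) / P(B) = (1/6) / (2/9) = 3/4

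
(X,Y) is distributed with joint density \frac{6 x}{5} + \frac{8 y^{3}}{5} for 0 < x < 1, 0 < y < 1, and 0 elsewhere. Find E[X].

E[X] = ∫_0^1 ∫_0^1 x × f(x,y) dy dx
= ∫_0^1 ∫_0^1 x × (\frac{6 x}{5} + \frac{8 y^{3}}{5}) dy dx
= \frac{3}{5}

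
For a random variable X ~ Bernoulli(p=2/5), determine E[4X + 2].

For X ~ Bernoulli(p=2/5):
E[X] = \frac{2}{5}
E[4X + 2] = 4 × E[X] + 2 = \frac{18}{5}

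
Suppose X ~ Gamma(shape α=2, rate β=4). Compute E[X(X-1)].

E[X(X-1)] = E[X² - X] = E[X²] - E[X]
E[X] = \frac{1}{2}
E[X²] = Var(X) + (E[X])² = \frac{1}{8} + (\frac{1}{2})² = \frac{3}{8}
E[X(X-1)] = \frac{3}{8} - \frac{1}{2} = - \frac{1}{8}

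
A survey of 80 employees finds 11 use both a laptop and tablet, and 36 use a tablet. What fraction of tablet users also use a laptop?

P(A ∩ B) = 11/80
P(B) = 36/80 = 9/20
P(A|B) = P(A ∩ B) / P(B) = (11/80) / (9/20) = 11/36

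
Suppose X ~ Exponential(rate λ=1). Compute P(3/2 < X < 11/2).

P(3/2 < X < 11/2) = ∫_{3/2}^{11/2} f(x) dx
where f(x) = e^{- x}
= - \frac{1 - e^{4}}{e^{\frac{11}{2}}}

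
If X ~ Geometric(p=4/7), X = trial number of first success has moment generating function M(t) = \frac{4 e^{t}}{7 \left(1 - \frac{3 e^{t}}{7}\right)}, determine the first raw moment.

To find E[X], compute M^(1)(0):
M^(1)(t) = \frac{4 e^{t}}{7 \left(1 - \frac{3 e^{t}}{7}\right)} + \frac{12 e^{2 t}}{49 \left(1 - \frac{3 e^{t}}{7}\right)^{2}}
M^(1)(0) = \frac{7}{4}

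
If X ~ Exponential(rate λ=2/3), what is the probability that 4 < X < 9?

P(4 < X < 9) = ∫_{4}^{9} f(x) dx
where f(x) = \frac{2 e^{- \frac{2 x}{3}}}{3}
= - \frac{1}{e^{6}} + e^{- \frac{8}{3}}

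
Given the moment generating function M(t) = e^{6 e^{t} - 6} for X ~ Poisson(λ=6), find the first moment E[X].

To find E[X], compute M^(1)(0):
M^(1)(t) = 6 e^{t} e^{6 e^{t} - 6}
M^(1)(0) = 6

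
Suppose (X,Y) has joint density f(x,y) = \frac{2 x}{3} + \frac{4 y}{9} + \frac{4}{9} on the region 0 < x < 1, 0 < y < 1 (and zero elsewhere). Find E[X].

E[X] = ∫_0^1 ∫_0^1 x × f(x,y) dy dx
= ∫_0^1 ∫_0^1 x × (\frac{2 x}{3} + \frac{4 y}{9} + \frac{4}{9}) dy dx
= \frac{5}{9}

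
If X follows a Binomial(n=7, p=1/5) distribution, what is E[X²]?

Using the identity E[X²] = Var(X) + (E[X])²:
E[X] = \frac{7}{5}
Var(X) = \frac{28}{25}
E[X²] = \frac{28}{25} + (\frac{7}{5})²
= \frac{77}{25}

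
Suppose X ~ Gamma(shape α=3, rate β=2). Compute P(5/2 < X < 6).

P(5/2 < X < 6) = ∫_{5/2}^{6} f(x) dx
where f(x) = 4 x^{2} e^{- 2 x}
= \frac{-170 + 37 e^{7}}{2 e^{12}}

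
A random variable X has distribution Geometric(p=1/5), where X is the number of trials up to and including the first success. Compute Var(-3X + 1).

For X ~ Geometric(p=1/5), where X is the number of trials up to and including the first success:
Var(X) = 20
Var(-3X + 1) = (-3)² × Var(X) = 9 × 20 = 180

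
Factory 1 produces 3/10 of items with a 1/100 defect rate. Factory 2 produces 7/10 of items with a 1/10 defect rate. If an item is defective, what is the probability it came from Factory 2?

Using Bayes' theorem:
P(F1) = 3/10, P(D|F1) = 1/100
P(F2) = 7/10, P(D|F2) = 1/10
P(D) = P(D|F1)P(F1) + P(D|F2)P(F2)
     = \frac{73}{1000}
P(F2|D) = P(D|F2)P(F2) / P(D)
= \frac{70}{73}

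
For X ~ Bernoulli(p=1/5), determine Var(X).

For X ~ Bernoulli(p=1/5):
Var(X) = \frac{4}{25}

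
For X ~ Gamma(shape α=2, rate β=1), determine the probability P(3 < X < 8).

P(3 < X < 8) = ∫_{3}^{8} f(x) dx
where f(x) = x e^{- x}
= \frac{-9 + 4 e^{5}}{e^{8}}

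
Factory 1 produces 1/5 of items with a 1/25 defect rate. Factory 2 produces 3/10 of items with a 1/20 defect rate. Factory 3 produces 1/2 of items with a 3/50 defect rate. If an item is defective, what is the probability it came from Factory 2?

Using Bayes' theorem:
P(F1) = 1/5, P(D|F1) = 1/25
P(F2) = 3/10, P(D|F2) = 1/20
P(F3) = 1/2, P(D|F3) = 3/50
P(D) = P(D|F1)P(F1) + P(D|F2)P(F2) + P(D|F3)P(F3)
     = \frac{53}{1000}
P(F2|D) = P(D|F2)P(F2) / P(D)
= \frac{15}{53}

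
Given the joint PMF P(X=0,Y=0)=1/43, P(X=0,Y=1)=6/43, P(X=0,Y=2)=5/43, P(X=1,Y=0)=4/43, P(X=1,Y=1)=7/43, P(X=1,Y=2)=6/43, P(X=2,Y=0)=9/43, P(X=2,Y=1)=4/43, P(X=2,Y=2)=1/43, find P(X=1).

P(X=1) = P(X=1,Y=0) + P(X=1,Y=1) + P(X=1,Y=2)
= 4/43 + 7/43 + 6/43
= 17/43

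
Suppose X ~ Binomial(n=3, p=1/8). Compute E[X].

For X ~ Binomial(n=3, p=1/8), the expected value is:
E[X] = \frac{3}{8}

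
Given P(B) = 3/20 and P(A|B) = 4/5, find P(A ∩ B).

By definition, P(A|B) = P(A ∩ B) / P(B)
So P(A ∩ B) = P(A|B) × P(B)
= 4/5 × 3/20
= 3/25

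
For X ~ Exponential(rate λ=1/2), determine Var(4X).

For X ~ Exponential(rate λ=1/2):
Var(X) = 4
Var(4X) = (4)² × Var(X) = 16 × 4 = 64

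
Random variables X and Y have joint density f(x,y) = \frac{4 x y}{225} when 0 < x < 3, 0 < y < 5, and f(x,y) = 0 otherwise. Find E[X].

f_X(x) = ∫_0^5 \frac{4 x y}{225} dy = \frac{2 x}{9}
E[X] = ∫_0^3 x × (\frac{2 x}{9}) dx = 2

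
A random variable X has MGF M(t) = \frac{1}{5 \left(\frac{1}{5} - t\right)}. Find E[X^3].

To find E[X^3], compute M^(3)(0):
M^(1)(t) = \frac{1}{5 \left(\frac{1}{5} - t\right)^{2}}
M^(2)(t) = \frac{2}{5 \left(\frac{1}{5} - t\right)^{3}}
M^(3)(t) = \frac{6}{5 \left(\frac{1}{5} - t\right)^{4}}
M^(3)(0) = 750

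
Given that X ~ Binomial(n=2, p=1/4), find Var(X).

For X ~ Binomial(n=2, p=1/4):
Var(X) = \frac{3}{8}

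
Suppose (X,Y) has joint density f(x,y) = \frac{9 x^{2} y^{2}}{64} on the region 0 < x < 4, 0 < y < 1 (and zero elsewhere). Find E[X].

f_X(x) = ∫_0^1 \frac{9 x^{2} y^{2}}{64} dy = \frac{3 x^{2}}{64}
E[X] = ∫_0^4 x × (\frac{3 x^{2}}{64}) dx = 3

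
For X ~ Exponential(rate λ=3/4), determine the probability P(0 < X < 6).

P(0 < X < 6) = ∫_{0}^{6} f(x) dx
where f(x) = \frac{3 e^{- \frac{3 x}{4}}}{4}
= 1 - e^{- \frac{9}{2}}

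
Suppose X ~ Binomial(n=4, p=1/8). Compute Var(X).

For X ~ Binomial(n=4, p=1/8):
Var(X) = \frac{7}{16}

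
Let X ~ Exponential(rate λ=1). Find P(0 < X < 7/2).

P(0 < X < 7/2) = ∫_{0}^{7/2} f(x) dx
where f(x) = e^{- x}
= 1 - e^{- \frac{7}{2}}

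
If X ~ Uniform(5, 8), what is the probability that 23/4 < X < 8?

P(23/4 < X < 8) = ∫_{23/4}^{8} f(x) dx
where f(x) = \frac{1}{3}
= \frac{3}{4}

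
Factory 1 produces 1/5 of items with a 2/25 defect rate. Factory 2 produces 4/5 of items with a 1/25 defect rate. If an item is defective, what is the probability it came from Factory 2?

Using Bayes' theorem:
P(F1) = 1/5, P(D|F1) = 2/25
P(F2) = 4/5, P(D|F2) = 1/25
P(D) = P(D|F1)P(F1) + P(D|F2)P(F2)
     = \frac{6}{125}
P(F2|D) = P(D|F2)P(F2) / P(D)
= \frac{2}{3}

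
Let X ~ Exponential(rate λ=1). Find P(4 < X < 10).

P(4 < X < 10) = ∫_{4}^{10} f(x) dx
where f(x) = e^{- x}
= - \frac{1 - e^{6}}{e^{10}}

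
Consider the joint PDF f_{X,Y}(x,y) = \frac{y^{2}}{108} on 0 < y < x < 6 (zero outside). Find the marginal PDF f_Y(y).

f_Y(y) = ∫_y^6 \frac{y^{2}}{108} dx = \frac{y^{2} \left(6 - y\right)}{108}
for 0 < y < 6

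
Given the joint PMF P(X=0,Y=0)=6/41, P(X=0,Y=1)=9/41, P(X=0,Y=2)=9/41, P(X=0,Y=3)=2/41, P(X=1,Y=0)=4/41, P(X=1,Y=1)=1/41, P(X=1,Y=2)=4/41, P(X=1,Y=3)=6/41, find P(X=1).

P(X=1) = P(X=1,Y=0) + P(X=1,Y=1) + P(X=1,Y=2) + P(X=1,Y=3)
= 4/41 + 1/41 + 4/41 + 6/41
= 15/41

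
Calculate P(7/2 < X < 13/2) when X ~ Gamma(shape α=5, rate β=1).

P(7/2 < X < 13/2) = ∫_{7/2}^{13/2} f(x) dx
where f(x) = \frac{x^{4} e^{- x}}{24}
= \frac{-19043 + 3075 e^{3}}{128 e^{\frac{13}{2}}}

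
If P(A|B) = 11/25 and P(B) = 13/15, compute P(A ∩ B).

By definition, P(A|B) = P(A ∩ B) / P(B)
So P(A ∩ B) = P(A|B) × P(B)
= 11/25 × 13/15
= 143/375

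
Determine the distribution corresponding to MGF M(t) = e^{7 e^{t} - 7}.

The MGF M(t) = e^{7 e^{t} - 7} is the standard form for the Poisson distribution.
Comparing with the known MGF formula identifies: Poisson(λ=7)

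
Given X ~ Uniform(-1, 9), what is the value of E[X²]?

Using the identity E[X²] = Var(X) + (E[X])²:
E[X] = 4
Var(X) = \frac{25}{3}
E[X²] = \frac{25}{3} + (4)²
= \frac{73}{3}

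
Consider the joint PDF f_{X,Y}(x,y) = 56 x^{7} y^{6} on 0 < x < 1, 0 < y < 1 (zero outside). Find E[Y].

E[Y] = ∫_0^1 ∫_0^1 y × f(x,y) dx dy
= \frac{7}{8}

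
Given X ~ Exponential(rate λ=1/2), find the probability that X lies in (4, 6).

P(4 < X < 6) = ∫_{4}^{6} f(x) dx
where f(x) = \frac{e^{- \frac{x}{2}}}{2}
= - \frac{1 - e}{e^{3}}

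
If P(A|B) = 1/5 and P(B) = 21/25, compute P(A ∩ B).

By definition, P(A|B) = P(A ∩ B) / P(B)
So P(A ∩ B) = P(A|B) × P(B)
= 1/5 × 21/25
= 21/125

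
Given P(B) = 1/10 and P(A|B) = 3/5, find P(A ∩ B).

By definition, P(A|B) = P(A ∩ B) / P(B)
So P(A ∩ B) = P(A|B) × P(B)
= 3/5 × 1/10
= 3/50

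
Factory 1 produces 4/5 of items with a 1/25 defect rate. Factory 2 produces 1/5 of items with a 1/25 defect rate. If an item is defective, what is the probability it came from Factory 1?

Using Bayes' theorem:
P(F1) = 4/5, P(D|F1) = 1/25
P(F2) = 1/5, P(D|F2) = 1/25
P(D) = P(D|F1)P(F1) + P(D|F2)P(F2)
     = \frac{1}{25}
P(F1|D) = P(D|F1)P(F1) / P(D)
= \frac{4}{5}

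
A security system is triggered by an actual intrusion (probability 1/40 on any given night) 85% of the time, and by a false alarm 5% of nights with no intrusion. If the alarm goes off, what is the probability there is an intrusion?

Let D = the rare event, + = positive/flagged.
P(D) = 1/40
P(+|D) = 85/100 = 17/20
P(+|D') = 5/100 = 1/20
P(+) = P(+|D)P(D) + P(+|D')P(D')
     = \frac{17}{20} × \frac{1}{40} + \frac{1}{20} × \frac{39}{40}
     = \frac{7}{100}
P(D|+) = P(+|D)P(D)/P(+) = \frac{17}{56}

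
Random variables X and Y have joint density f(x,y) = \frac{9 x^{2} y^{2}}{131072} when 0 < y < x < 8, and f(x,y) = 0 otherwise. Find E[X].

f_X(x) = ∫_0^x \frac{9 x^{2} y^{2}}{131072} dy = \frac{3 x^{5}}{131072}
E[X] = ∫_0^8 x × (\frac{3 x^{5}}{131072}) dx = \frac{48}{7}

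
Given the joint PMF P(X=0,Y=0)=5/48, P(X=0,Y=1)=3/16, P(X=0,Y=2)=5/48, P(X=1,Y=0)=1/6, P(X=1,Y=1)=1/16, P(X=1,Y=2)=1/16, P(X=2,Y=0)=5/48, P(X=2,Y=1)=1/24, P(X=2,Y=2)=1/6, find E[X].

First find marginal of X:
P(X=0) = 19/48
P(X=1) = 7/24
P(X=2) = 5/16
E[X] = 0 × 19/48 + 1 × 7/24 + 2 × 5/16 = 11/12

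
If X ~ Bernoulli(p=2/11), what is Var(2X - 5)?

For X ~ Bernoulli(p=2/11):
Var(X) = \frac{18}{121}
Var(2X - 5) = (2)² × Var(X) = 4 × \frac{18}{121} = \frac{72}{121}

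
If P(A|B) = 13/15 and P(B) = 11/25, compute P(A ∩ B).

By definition, P(A|B) = P(A ∩ B) / P(B)
So P(A ∩ B) = P(A|B) × P(B)
= 13/15 × 11/25
= 143/375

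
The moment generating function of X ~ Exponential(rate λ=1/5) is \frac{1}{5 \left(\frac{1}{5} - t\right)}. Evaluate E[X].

To find E[X], compute M^(1)(0):
M^(1)(t) = \frac{1}{5 \left(\frac{1}{5} - t\right)^{2}}
M^(1)(0) = 5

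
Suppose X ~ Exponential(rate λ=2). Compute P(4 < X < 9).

P(4 < X < 9) = ∫_{4}^{9} f(x) dx
where f(x) = 2 e^{- 2 x}
= - \frac{1 - e^{10}}{e^{18}}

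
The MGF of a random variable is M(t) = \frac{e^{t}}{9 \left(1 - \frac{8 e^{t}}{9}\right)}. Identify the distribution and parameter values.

The MGF M(t) = \frac{e^{t}}{9 \left(1 - \frac{8 e^{t}}{9}\right)} is the standard form for the Geometric distribution.
Comparing with the known MGF formula identifies: Geometric(p=1/9), X = trial number of first success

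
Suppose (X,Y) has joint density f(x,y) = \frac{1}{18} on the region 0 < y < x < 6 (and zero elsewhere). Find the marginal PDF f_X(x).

f_X(x) = ∫_0^x \frac{1}{18} dy = \frac{x}{18}
for 0 < x < 6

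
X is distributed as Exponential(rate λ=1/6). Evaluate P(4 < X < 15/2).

P(4 < X < 15/2) = ∫_{4}^{15/2} f(x) dx
where f(x) = \frac{e^{- \frac{x}{6}}}{6}
= - \frac{1}{e^{\frac{5}{4}}} + e^{- \frac{2}{3}}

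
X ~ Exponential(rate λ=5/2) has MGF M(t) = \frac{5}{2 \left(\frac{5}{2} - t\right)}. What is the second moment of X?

To find E[X^2], compute M^(2)(0):
M^(1)(t) = \frac{5}{2 \left(\frac{5}{2} - t\right)^{2}}
M^(2)(t) = \frac{5}{\left(\frac{5}{2} - t\right)^{3}}
M^(2)(0) = \frac{8}{25}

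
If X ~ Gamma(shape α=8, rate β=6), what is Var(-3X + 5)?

For X ~ Gamma(shape α=8, rate β=6):
Var(X) = \frac{2}{9}
Var(-3X + 5) = (-3)² × Var(X) = 9 × \frac{2}{9} = 2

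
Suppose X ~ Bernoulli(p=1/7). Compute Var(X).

For X ~ Bernoulli(p=1/7):
Var(X) = \frac{6}{49}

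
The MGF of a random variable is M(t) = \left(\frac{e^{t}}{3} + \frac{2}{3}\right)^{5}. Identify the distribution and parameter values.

The MGF M(t) = \left(\frac{e^{t}}{3} + \frac{2}{3}\right)^{5} is the standard form for the Binomial distribution.
Comparing with the known MGF formula identifies: Binomial(n=5, p=1/3)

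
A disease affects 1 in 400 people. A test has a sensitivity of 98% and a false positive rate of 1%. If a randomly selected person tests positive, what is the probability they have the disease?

Let D = the rare event, + = positive/flagged.
P(D) = 1/400
P(+|D) = 98/100 = 49/50
P(+|D') = 1/100
P(+) = P(+|D)P(D) + P(+|D')P(D')
     = \frac{49}{50} × \frac{1}{400} + \frac{1}{100} × \frac{399}{400}
     = \frac{497}{40000}
P(D|+) = P(+|D)P(D)/P(+) = \frac{14}{71}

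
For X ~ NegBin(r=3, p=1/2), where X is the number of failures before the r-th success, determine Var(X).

For X ~ NegBin(r=3, p=1/2), where X is the number of failures before the r-th success:
Var(X) = 6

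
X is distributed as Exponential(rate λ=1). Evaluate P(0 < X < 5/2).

P(0 < X < 5/2) = ∫_{0}^{5/2} f(x) dx
where f(x) = e^{- x}
= 1 - e^{- \frac{5}{2}}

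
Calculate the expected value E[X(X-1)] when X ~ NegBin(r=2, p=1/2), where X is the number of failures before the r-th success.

E[X(X-1)] = E[X² - X] = E[X²] - E[X]
E[X] = 2
E[X²] = Var(X) + (E[X])² = 4 + (2)² = 8
E[X(X-1)] = 8 - 2 = 6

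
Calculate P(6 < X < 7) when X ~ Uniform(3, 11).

P(6 < X < 7) = ∫_{6}^{7} f(x) dx
where f(x) = \frac{1}{8}
= \frac{1}{8}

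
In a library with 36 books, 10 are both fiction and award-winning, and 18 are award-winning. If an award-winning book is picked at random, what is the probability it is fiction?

P(A ∩ B) = 10/36 = 5/18
P(B) = 18/36 = 1/2
P(A|B) = P(A ∩ B) / P(B) = (5/18) / (1/2) = 5/9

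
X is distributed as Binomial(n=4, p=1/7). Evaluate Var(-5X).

For X ~ Binomial(n=4, p=1/7):
Var(X) = \frac{24}{49}
Var(-5X) = (-5)² × Var(X) = 25 × \frac{24}{49} = \frac{600}{49}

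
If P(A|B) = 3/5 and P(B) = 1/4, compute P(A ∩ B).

By definition, P(A|B) = P(A ∩ B) / P(B)
So P(A ∩ B) = P(A|B) × P(B)
= 3/5 × 1/4
= 3/20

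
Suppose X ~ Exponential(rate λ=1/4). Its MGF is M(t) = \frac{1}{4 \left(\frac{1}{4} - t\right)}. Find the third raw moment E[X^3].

To find E[X^3], compute M^(3)(0):
M^(1)(t) = \frac{1}{4 \left(\frac{1}{4} - t\right)^{2}}
M^(2)(t) = \frac{1}{2 \left(\frac{1}{4} - t\right)^{3}}
M^(3)(t) = \frac{3}{2 \left(\frac{1}{4} - t\right)^{4}}
M^(3)(0) = 384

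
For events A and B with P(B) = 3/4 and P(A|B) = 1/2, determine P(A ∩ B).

By definition, P(A|B) = P(A ∩ B) / P(B)
So P(A ∩ B) = P(A|B) × P(B)
= 1/2 × 3/4
= 3/8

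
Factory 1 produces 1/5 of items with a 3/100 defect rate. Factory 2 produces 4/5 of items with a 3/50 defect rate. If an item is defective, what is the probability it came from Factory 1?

Using Bayes' theorem:
P(F1) = 1/5, P(D|F1) = 3/100
P(F2) = 4/5, P(D|F2) = 3/50
P(D) = P(D|F1)P(F1) + P(D|F2)P(F2)
     = \frac{27}{500}
P(F1|D) = P(D|F1)P(F1) / P(D)
= \frac{1}{9}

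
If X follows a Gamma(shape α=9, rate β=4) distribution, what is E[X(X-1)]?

E[X(X-1)] = E[X² - X] = E[X²] - E[X]
E[X] = \frac{9}{4}
E[X²] = Var(X) + (E[X])² = \frac{9}{16} + (\frac{9}{4})² = \frac{45}{8}
E[X(X-1)] = \frac{45}{8} - \frac{9}{4} = \frac{27}{8}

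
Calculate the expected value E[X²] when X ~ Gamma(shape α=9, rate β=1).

Using the identity E[X²] = Var(X) + (E[X])²:
E[X] = 9
Var(X) = 9
E[X²] = 9 + (9)²
= 90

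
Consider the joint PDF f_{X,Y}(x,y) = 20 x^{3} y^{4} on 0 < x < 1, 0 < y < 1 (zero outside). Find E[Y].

E[Y] = ∫_0^1 ∫_0^1 y × f(x,y) dx dy
= \frac{5}{6}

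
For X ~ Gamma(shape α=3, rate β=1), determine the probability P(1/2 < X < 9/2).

P(1/2 < X < 9/2) = ∫_{1/2}^{9/2} f(x) dx
where f(x) = \frac{x^{2} e^{- x}}{2}
= \frac{-125 + 13 e^{4}}{8 e^{\frac{9}{2}}}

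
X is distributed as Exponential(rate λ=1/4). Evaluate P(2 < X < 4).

P(2 < X < 4) = ∫_{2}^{4} f(x) dx
where f(x) = \frac{e^{- \frac{x}{4}}}{4}
= - \frac{1}{e} + e^{- \frac{1}{2}}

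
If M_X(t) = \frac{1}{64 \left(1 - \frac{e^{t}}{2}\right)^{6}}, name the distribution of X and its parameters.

The MGF M(t) = \frac{1}{64 \left(1 - \frac{e^{t}}{2}\right)^{6}} is the standard form for the NegativeBinomial distribution.
Comparing with the known MGF formula identifies: NegBin(r=6, p=1/2), X = failures before r-th success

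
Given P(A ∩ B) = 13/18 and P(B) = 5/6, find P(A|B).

P(A|B) = P(A ∩ B) / P(B)
= (13/18) / (5/6)
= 13/15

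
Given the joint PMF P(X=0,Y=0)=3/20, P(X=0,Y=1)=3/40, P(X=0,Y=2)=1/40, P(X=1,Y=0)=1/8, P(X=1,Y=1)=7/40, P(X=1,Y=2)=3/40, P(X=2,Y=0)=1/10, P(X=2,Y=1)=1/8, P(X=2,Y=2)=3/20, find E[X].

First find marginal of X:
P(X=0) = 1/4
P(X=1) = 3/8
P(X=2) = 3/8
E[X] = 0 × 1/4 + 1 × 3/8 + 2 × 3/8 = 9/8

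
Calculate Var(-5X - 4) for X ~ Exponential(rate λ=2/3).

For X ~ Exponential(rate λ=2/3):
Var(X) = \frac{9}{4}
Var(-5X - 4) = (-5)² × Var(X) = 25 × \frac{9}{4} = \frac{225}{4}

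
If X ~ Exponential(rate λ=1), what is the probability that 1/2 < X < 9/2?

P(1/2 < X < 9/2) = ∫_{1/2}^{9/2} f(x) dx
where f(x) = e^{- x}
= - \frac{1 - e^{4}}{e^{\frac{9}{2}}}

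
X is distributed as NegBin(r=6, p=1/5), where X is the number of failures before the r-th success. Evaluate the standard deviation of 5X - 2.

For X ~ NegBin(r=6, p=1/5), where X is the number of failures before the r-th success:
Var(X) = 120
SD(X) = √(Var(X)) = √(120) = 2 \sqrt{30}
SD(5X - 2) = |5| × SD(X) = 5 × 2 \sqrt{30} = 10 \sqrt{30}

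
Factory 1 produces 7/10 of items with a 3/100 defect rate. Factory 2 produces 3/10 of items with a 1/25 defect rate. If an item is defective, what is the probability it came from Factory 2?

Using Bayes' theorem:
P(F1) = 7/10, P(D|F1) = 3/100
P(F2) = 3/10, P(D|F2) = 1/25
P(D) = P(D|F1)P(F1) + P(D|F2)P(F2)
     = \frac{33}{1000}
P(F2|D) = P(D|F2)P(F2) / P(D)
= \frac{4}{11}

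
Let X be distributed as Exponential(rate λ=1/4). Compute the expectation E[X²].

Using the identity E[X²] = Var(X) + (E[X])²:
E[X] = 4
Var(X) = 16
E[X²] = 16 + (4)²
= 32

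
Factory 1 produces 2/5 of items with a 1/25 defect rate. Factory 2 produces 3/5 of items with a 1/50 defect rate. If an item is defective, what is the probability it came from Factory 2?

Using Bayes' theorem:
P(F1) = 2/5, P(D|F1) = 1/25
P(F2) = 3/5, P(D|F2) = 1/50
P(D) = P(D|F1)P(F1) + P(D|F2)P(F2)
     = \frac{7}{250}
P(F2|D) = P(D|F2)P(F2) / P(D)
= \frac{3}{7}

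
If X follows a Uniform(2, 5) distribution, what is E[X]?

For X ~ Uniform(2, 5), the expected value is:
E[X] = \frac{7}{2}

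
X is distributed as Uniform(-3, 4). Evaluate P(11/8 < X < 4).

P(11/8 < X < 4) = ∫_{11/8}^{4} f(x) dx
where f(x) = \frac{1}{7}
= \frac{3}{8}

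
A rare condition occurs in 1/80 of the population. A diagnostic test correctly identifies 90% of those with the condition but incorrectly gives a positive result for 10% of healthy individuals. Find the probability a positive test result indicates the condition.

Let D = the rare event, + = positive/flagged.
P(D) = 1/80
P(+|D) = 90/100 = 9/10
P(+|D') = 10/100 = 1/10
P(+) = P(+|D)P(D) + P(+|D')P(D')
     = \frac{9}{10} × \frac{1}{80} + \frac{1}{10} × \frac{79}{80}
     = \frac{11}{100}
P(D|+) = P(+|D)P(D)/P(+) = \frac{9}{88}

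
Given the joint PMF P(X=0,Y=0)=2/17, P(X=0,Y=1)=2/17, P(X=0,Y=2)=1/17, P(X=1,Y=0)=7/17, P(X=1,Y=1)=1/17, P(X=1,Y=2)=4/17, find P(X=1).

P(X=1) = P(X=1,Y=0) + P(X=1,Y=1) + P(X=1,Y=2)
= 7/17 + 1/17 + 4/17
= 12/17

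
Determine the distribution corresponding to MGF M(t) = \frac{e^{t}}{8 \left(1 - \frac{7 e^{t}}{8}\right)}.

The MGF M(t) = \frac{e^{t}}{8 \left(1 - \frac{7 e^{t}}{8}\right)} is the standard form for the Geometric distribution.
Comparing with the known MGF formula identifies: Geometric(p=1/8), X = trial number of first success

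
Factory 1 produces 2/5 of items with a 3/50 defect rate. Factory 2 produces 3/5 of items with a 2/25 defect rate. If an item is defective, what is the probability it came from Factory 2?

Using Bayes' theorem:
P(F1) = 2/5, P(D|F1) = 3/50
P(F2) = 3/5, P(D|F2) = 2/25
P(D) = P(D|F1)P(F1) + P(D|F2)P(F2)
     = \frac{9}{125}
P(F2|D) = P(D|F2)P(F2) / P(D)
= \frac{2}{3}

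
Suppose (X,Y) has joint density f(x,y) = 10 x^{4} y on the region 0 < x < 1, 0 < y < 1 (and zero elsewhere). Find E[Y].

E[Y] = ∫_0^1 ∫_0^1 y × f(x,y) dx dy
= \frac{2}{3}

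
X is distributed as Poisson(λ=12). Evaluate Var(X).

For X ~ Poisson(λ=12):
Var(X) = 12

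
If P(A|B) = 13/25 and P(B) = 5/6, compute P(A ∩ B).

By definition, P(A|B) = P(A ∩ B) / P(B)
So P(A ∩ B) = P(A|B) × P(B)
= 13/25 × 5/6
= 13/30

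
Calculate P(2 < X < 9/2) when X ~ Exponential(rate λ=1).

P(2 < X < 9/2) = ∫_{2}^{9/2} f(x) dx
where f(x) = e^{- x}
= - \frac{1}{e^{\frac{9}{2}}} + e^{-2}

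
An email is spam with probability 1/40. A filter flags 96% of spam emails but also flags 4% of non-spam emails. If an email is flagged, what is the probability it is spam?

Let D = the rare event, + = positive/flagged.
P(D) = 1/40
P(+|D) = 96/100 = 24/25
P(+|D') = 4/100 = 1/25
P(+) = P(+|D)P(D) + P(+|D')P(D')
     = \frac{24}{25} × \frac{1}{40} + \frac{1}{25} × \frac{39}{40}
     = \frac{63}{1000}
P(D|+) = P(+|D)P(D)/P(+) = \frac{8}{21}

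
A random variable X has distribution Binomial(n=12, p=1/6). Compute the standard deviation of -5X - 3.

For X ~ Binomial(n=12, p=1/6):
Var(X) = \frac{5}{3}
SD(X) = √(Var(X)) = √(\frac{5}{3}) = \frac{\sqrt{15}}{3}
SD(-5X - 3) = |-5| × SD(X) = 5 × \frac{\sqrt{15}}{3} = \frac{5 \sqrt{15}}{3}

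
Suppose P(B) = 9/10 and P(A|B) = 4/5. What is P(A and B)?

By definition, P(A|B) = P(A ∩ B) / P(B)
So P(A ∩ B) = P(A|B) × P(B)
= 4/5 × 9/10
= 18/25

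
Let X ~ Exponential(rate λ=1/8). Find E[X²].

Using the identity E[X²] = Var(X) + (E[X])²:
E[X] = 8
Var(X) = 64
E[X²] = 64 + (8)²
= 128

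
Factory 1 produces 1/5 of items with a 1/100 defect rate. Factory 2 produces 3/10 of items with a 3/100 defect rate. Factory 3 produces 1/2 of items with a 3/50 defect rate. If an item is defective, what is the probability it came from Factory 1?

Using Bayes' theorem:
P(F1) = 1/5, P(D|F1) = 1/100
P(F2) = 3/10, P(D|F2) = 3/100
P(F3) = 1/2, P(D|F3) = 3/50
P(D) = P(D|F1)P(F1) + P(D|F2)P(F2) + P(D|F3)P(F3)
     = \frac{41}{1000}
P(F1|D) = P(D|F1)P(F1) / P(D)
= \frac{2}{41}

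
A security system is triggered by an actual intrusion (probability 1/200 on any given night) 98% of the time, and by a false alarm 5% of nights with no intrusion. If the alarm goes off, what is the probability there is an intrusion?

Let D = the rare event, + = positive/flagged.
P(D) = 1/200
P(+|D) = 98/100 = 49/50
P(+|D') = 5/100 = 1/20
P(+) = P(+|D)P(D) + P(+|D')P(D')
     = \frac{49}{50} × \frac{1}{200} + \frac{1}{20} × \frac{199}{200}
     = \frac{1093}{20000}
P(D|+) = P(+|D)P(D)/P(+) = \frac{98}{1093}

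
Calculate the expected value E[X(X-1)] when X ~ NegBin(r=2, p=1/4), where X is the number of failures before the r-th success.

E[X(X-1)] = E[X² - X] = E[X²] - E[X]
E[X] = 6
E[X²] = Var(X) + (E[X])² = 24 + (6)² = 60
E[X(X-1)] = 60 - 6 = 54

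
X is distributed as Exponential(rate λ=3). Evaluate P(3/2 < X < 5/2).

P(3/2 < X < 5/2) = ∫_{3/2}^{5/2} f(x) dx
where f(x) = 3 e^{- 3 x}
= - \frac{1 - e^{3}}{e^{\frac{15}{2}}}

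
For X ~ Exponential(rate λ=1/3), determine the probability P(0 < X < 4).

P(0 < X < 4) = ∫_{0}^{4} f(x) dx
where f(x) = \frac{e^{- \frac{x}{3}}}{3}
= 1 - e^{- \frac{4}{3}}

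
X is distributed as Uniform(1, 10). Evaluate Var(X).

For X ~ Uniform(1, 10):
Var(X) = \frac{27}{4}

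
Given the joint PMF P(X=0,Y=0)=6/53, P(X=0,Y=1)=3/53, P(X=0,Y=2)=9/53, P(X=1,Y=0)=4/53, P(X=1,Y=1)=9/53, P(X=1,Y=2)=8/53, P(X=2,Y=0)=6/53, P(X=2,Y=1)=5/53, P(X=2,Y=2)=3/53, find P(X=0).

P(X=0) = P(X=0,Y=0) + P(X=0,Y=1) + P(X=0,Y=2)
= 6/53 + 3/53 + 9/53
= 18/53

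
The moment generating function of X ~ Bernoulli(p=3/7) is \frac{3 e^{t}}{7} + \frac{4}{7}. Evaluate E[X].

To find E[X], compute M^(1)(0):
M^(1)(t) = \frac{3 e^{t}}{7}
M^(1)(0) = \frac{3}{7}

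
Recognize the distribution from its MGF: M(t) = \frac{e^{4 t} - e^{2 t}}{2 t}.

The MGF M(t) = \frac{e^{4 t} - e^{2 t}}{2 t} is the standard form for the Uniform distribution.
Comparing with the known MGF formula identifies: Uniform(2, 4)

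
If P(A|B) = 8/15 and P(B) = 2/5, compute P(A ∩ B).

By definition, P(A|B) = P(A ∩ B) / P(B)
So P(A ∩ B) = P(A|B) × P(B)
= 8/15 × 2/5
= 16/75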